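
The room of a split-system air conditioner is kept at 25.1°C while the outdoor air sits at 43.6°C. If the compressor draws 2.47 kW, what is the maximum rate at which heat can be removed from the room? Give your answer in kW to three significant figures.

In absolute terms T_C = 298.25 K and T_H = 316.75 K, so ΔT = 18.50 K.
COP_Carnot = T_C/ΔT = 298.25/18.50 = 16.12.
Q̇_max = COP_Carnot × Ẇ = 16.12 × 2.470 kW = 39.82 kW.

39.8 kW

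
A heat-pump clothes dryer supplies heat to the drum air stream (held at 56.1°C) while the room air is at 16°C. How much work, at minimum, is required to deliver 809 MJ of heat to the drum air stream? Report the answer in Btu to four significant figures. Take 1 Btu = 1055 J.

93390 Btu

In absolute terms T_C = 289.15 K and T_H = 329.25 K, so ΔT = 40.10 K.
The reversible limit is COP_HP = T_H/ΔT = 8.211, so W_min = Q_H/COP = Q_H·ΔT/T_H.
W_min = 809.0 × 40.10/329.25 = 98.53 MJ = 93390 Btu.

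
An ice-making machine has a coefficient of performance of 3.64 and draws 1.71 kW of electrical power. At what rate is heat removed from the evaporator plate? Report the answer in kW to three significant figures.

6.22 kW

Q̇_C = COP × Ẇ = 3.64 × 1.710 = 6.224 kW.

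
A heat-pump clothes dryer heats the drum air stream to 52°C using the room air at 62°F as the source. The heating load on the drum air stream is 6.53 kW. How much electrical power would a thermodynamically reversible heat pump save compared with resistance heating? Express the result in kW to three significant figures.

5.82 kW

In absolute terms T_C = 289.82 K and T_H = 325.15 K, so ΔT = 35.33 K.
COP_Carnot = T_H/ΔT = 325.15/35.33 = 9.202.
Resistance heating needs Ẇ_res = Q̇_H = 6.530 kW; the reversible heat pump needs only Ẇ_hp = Q̇_H/COP = 0.7096 kW.
Saving = 6.530 − 0.7096 = 5.820 kW.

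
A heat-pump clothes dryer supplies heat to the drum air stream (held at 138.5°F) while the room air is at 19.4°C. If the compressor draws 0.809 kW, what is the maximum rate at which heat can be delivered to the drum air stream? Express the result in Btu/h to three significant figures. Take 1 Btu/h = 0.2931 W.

23100 Btu/h

In absolute terms T_C = 292.55 K and T_H = 332.32 K, so ΔT = 39.77 K.
COP_Carnot = T_H/ΔT = 332.32/39.77 = 8.357.
Q̇_max = COP_Carnot × Ẇ = 8.357 × 0.8090 kW = 6.761 kW = 23070 Btu/h.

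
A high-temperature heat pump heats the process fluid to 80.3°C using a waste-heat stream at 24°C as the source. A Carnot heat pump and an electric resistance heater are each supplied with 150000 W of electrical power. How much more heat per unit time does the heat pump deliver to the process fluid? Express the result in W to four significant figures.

In absolute terms T_C = 297.15 K and T_H = 353.45 K, so ΔT = 56.30 K.
COP_Carnot = T_H/ΔT = 353.45/56.30 = 6.278.
The heat pump delivers Q̇_H = COP × Ẇ = 941700 W; the resistance heater delivers Ẇ = 150000 W.
Extra = (COP − 1)·Ẇ = 791700 W.

791700 W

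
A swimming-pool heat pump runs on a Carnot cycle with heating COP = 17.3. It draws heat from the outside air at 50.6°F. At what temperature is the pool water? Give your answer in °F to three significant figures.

COP_HP = T_H/(T_H − T_C) rearranges to T_H = COP·T_C/(COP − 1).
With T_C = 283.48 K, T_H = 17.3 × 283.48/16.30 = 300.87 K.
Converting, 300.87 K = 81.90°F.

81.9 °F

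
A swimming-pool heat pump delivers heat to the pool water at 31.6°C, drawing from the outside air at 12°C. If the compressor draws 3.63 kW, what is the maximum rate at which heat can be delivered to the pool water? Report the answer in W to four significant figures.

56440 W

In absolute terms T_C = 285.15 K and T_H = 304.75 K, so ΔT = 19.60 K.
COP_Carnot = T_H/ΔT = 304.75/19.60 = 15.55.
Q̇_max = COP_Carnot × Ẇ = 15.55 × 3.630 kW = 56.44 kW = 56440 W.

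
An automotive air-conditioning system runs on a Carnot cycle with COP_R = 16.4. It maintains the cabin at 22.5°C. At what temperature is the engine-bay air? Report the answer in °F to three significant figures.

105 °F

COP_R = T_C/(T_H − T_C) gives T_H − T_C = T_C/COP.
With T_C = 295.65 K, T_H = 295.65 × (1 + 1/16.4) = 313.68 K.
Converting, 313.68 K = 104.95°F.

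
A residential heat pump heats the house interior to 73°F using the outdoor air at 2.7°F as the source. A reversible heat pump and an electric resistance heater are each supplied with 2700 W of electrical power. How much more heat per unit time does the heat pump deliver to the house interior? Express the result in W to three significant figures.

In absolute terms T_C = 256.87 K and T_H = 295.93 K, so ΔT = 39.06 K.
COP_Carnot = T_H/ΔT = 295.93/39.06 = 7.577.
The heat pump delivers Q̇_H = COP × Ẇ = 20460 W; the resistance heater delivers Ẇ = 2700 W.
Extra = (COP − 1)·Ẇ = 17760 W.

17800 W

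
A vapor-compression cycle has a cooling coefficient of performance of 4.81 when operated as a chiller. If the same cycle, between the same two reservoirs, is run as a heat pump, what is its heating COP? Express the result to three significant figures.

The first law on one cycle gives Q_H = Q_C + W, so Q_H/W = Q_C/W + 1.
COP_HP = COP_R + 1 = 4.81 + 1 = 5.81.

5.81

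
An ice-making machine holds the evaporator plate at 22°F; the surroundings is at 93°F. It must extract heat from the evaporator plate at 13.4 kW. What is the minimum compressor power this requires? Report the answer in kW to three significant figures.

1.98 kW

In absolute terms T_C = 267.59 K and T_H = 307.04 K, so ΔT = 39.44 K.
COP_Carnot = T_C/ΔT = 267.59/39.44 = 6.784.
Ẇ_min = Q̇/COP_Carnot = 13.40/6.784 = 1.975 kW.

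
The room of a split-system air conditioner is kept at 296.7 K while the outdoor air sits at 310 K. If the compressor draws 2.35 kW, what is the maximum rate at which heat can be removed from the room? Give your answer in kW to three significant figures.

The reservoir spacing is ΔT = 310 − 296.7 = 13.30 K.
COP_Carnot = T_C/ΔT = 296.70/13.30 = 22.31.
Q̇_max = COP_Carnot × Ẇ = 22.31 × 2.350 kW = 52.42 kW.

52.4 kW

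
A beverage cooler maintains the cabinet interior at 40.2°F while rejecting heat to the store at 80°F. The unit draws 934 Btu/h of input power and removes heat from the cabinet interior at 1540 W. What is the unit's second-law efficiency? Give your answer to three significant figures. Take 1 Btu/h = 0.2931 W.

0.448

Converting, Q̇_C = 1540 W = 5254 Btu/h, so COP_actual = Q̇_C/Ẇ = 5254/934.0 = 5.625.
In absolute terms T_C = 277.71 K and T_H = 299.82 K, so ΔT = 22.11 K.
COP_Carnot = T_C/ΔT = 277.71/22.11 = 12.56.
η_II = COP_actual/COP_Carnot = 5.625/12.56 = 0.4479.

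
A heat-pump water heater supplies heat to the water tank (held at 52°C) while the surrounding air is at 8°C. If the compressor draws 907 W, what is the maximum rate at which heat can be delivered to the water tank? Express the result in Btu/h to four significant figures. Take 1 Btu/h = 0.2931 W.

22870 Btu/h

In absolute terms T_C = 281.15 K and T_H = 325.15 K, so ΔT = 44.00 K.
COP_Carnot = T_H/ΔT = 325.15/44.00 = 7.390.
Q̇_max = COP_Carnot × Ẇ = 7.390 × 907.0 W = 6703 W = 22870 Btu/h.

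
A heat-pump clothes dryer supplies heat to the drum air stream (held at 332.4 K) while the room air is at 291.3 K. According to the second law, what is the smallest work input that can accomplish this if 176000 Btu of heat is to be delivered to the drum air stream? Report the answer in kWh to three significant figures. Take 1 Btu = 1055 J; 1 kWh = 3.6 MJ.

The reservoir spacing is ΔT = 332.4 − 291.3 = 41.10 K.
The reversible limit is COP_HP = T_H/ΔT = 8.088, so W_min = Q_H/COP = Q_H·ΔT/T_H.
W_min = 176000 × 41.10/332.40 = 21760 Btu = 6.377 kWh.

6.38 kWh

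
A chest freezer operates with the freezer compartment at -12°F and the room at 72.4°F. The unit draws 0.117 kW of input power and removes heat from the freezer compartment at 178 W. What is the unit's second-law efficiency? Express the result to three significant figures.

0.287

Converting, Q̇_C = 178.0 W = 0.1780 kW, so COP_actual = Q̇_C/Ẇ = 0.1780/0.1170 = 1.521.
In absolute terms T_C = 248.71 K and T_H = 295.59 K, so ΔT = 46.89 K.
COP_Carnot = T_C/ΔT = 248.71/46.89 = 5.304.
η_II = COP_actual/COP_Carnot = 1.521/5.304 = 0.2868.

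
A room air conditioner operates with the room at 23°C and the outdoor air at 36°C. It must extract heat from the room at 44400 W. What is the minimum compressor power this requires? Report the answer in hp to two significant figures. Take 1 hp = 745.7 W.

2.6 hp

In absolute terms T_C = 296.15 K and T_H = 309.15 K, so ΔT = 13.00 K.
COP_Carnot = T_C/ΔT = 296.15/13.00 = 22.78.
Ẇ_min = Q̇/COP_Carnot = 44400/22.78 = 1949 W = 2.614 hp.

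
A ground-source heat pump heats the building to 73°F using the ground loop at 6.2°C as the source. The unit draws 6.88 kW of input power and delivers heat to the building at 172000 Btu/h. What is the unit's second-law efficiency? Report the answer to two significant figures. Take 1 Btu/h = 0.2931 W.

0.41

Converting, Q̇_H = 172000 Btu/h = 50.41 kW, so COP_actual = Q̇_H/Ẇ = 50.41/6.880 = 7.328.
In absolute terms T_C = 279.35 K and T_H = 295.93 K, so ΔT = 16.58 K.
COP_Carnot = T_H/ΔT = 295.93/16.58 = 17.85.
η_II = COP_actual/COP_Carnot = 7.328/17.85 = 0.4105.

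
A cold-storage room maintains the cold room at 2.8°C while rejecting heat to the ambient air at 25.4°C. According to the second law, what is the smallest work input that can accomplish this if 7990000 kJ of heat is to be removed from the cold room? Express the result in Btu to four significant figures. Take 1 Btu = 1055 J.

620300 Btu

In absolute terms T_C = 275.95 K and T_H = 298.55 K, so ΔT = 22.60 K.
The reversible limit is COP_R = T_C/ΔT = 12.21, so W_min = Q_C/COP = Q_C·ΔT/T_C.
W_min = 7990000 × 22.60/275.95 = 654400 kJ = 620300 Btu.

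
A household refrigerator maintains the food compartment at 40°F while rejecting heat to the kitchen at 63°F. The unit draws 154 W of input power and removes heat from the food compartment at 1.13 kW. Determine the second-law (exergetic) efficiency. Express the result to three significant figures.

Converting, Q̇_C = 1.130 kW = 1130 W, so COP_actual = Q̇_C/Ẇ = 1130/154.0 = 7.338.
In absolute terms T_C = 277.59 K and T_H = 290.37 K, so ΔT = 12.78 K.
COP_Carnot = T_C/ΔT = 277.59/12.78 = 21.72.
η_II = COP_actual/COP_Carnot = 7.338/21.72 = 0.3378.

0.338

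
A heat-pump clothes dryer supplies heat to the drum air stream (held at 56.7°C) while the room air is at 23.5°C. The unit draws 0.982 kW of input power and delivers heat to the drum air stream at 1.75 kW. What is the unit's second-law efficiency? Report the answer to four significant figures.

0.1794

COP_actual = Q̇_H/Ẇ = 1.750/0.9820 = 1.782.
In absolute terms T_C = 296.65 K and T_H = 329.85 K, so ΔT = 33.20 K.
COP_Carnot = T_H/ΔT = 329.85/33.20 = 9.935.
η_II = COP_actual/COP_Carnot = 1.782/9.935 = 0.1794.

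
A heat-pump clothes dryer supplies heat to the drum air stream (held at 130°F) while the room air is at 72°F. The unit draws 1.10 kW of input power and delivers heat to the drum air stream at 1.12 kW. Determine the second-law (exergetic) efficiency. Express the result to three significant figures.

COP_actual = Q̇_H/Ẇ = 1.120/1.100 = 1.018.
In absolute terms T_C = 295.37 K and T_H = 327.59 K, so ΔT = 32.22 K.
COP_Carnot = T_H/ΔT = 327.59/32.22 = 10.17.
η_II = COP_actual/COP_Carnot = 1.018/10.17 = 0.1001.

0.100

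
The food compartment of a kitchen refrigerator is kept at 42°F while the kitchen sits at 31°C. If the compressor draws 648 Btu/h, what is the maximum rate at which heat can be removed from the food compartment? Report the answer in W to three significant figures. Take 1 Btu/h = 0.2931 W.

In absolute terms T_C = 278.71 K and T_H = 304.15 K, so ΔT = 25.44 K.
COP_Carnot = T_C/ΔT = 278.71/25.44 = 10.95.
Q̇_max = COP_Carnot × Ẇ = 10.95 × 648.0 Btu/h = 7098 Btu/h = 2080 W.

2080 W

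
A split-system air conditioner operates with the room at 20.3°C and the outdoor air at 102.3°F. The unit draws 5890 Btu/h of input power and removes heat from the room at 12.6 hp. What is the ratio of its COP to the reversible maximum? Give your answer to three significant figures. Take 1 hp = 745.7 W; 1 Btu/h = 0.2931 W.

Converting, Q̇_C = 12.60 hp = 32060 Btu/h, so COP_actual = Q̇_C/Ẇ = 32060/5890 = 5.443.
In absolute terms T_C = 293.45 K and T_H = 312.21 K, so ΔT = 18.76 K.
COP_Carnot = T_C/ΔT = 293.45/18.76 = 15.65.
η_II = COP_actual/COP_Carnot = 5.443/15.65 = 0.3479.

0.348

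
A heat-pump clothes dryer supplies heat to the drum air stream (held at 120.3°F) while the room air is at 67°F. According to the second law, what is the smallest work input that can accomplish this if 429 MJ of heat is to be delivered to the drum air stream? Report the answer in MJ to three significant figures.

In absolute terms T_C = 292.59 K and T_H = 322.21 K, so ΔT = 29.61 K.
The reversible limit is COP_HP = T_H/ΔT = 10.88, so W_min = Q_H/COP = Q_H·ΔT/T_H.
W_min = 429.0 × 29.61/322.21 = 39.43 MJ.

39.4 MJ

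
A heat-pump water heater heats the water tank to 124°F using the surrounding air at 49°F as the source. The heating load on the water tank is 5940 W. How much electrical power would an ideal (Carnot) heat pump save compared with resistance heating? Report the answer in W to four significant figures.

5177 W

In absolute terms T_C = 282.59 K and T_H = 324.26 K, so ΔT = 41.67 K.
COP_Carnot = T_H/ΔT = 324.26/41.67 = 7.782.
Resistance heating needs Ẇ_res = Q̇_H = 5940 W; the reversible heat pump needs only Ẇ_hp = Q̇_H/COP = 763.3 W.
Saving = 5940 − 763.3 = 5177 W.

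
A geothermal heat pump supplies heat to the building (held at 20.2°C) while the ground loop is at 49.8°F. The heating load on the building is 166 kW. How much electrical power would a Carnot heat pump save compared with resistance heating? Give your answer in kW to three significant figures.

160 kW

In absolute terms T_C = 283.04 K and T_H = 293.35 K, so ΔT = 10.31 K.
COP_Carnot = T_H/ΔT = 293.35/10.31 = 28.45.
Resistance heating needs Ẇ_res = Q̇_H = 166.0 kW; the reversible heat pump needs only Ẇ_hp = Q̇_H/COP = 5.835 kW.
Saving = 166.0 − 5.835 = 160.2 kW.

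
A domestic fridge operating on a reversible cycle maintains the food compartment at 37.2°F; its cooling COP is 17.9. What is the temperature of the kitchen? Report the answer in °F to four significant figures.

COP_R = T_C/(T_H − T_C) gives T_H − T_C = T_C/COP.
With T_C = 276.04 K, T_H = 276.04 × (1 + 1/17.9) = 291.46 K.
Converting, 291.46 K = 64.96°F.

64.96 °F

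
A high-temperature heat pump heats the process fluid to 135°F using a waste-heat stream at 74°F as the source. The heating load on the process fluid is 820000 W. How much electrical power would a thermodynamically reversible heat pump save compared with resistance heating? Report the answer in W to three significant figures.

736000 W

In absolute terms T_C = 296.48 K and T_H = 330.37 K, so ΔT = 33.89 K.
COP_Carnot = T_H/ΔT = 330.37/33.89 = 9.749.
Resistance heating needs Ẇ_res = Q̇_H = 820000 W; the reversible heat pump needs only Ẇ_hp = Q̇_H/COP = 84110 W.
Saving = 820000 − 84110 = 735900 W.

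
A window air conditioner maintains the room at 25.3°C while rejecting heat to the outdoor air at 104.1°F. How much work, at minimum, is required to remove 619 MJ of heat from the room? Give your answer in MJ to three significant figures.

In absolute terms T_C = 298.45 K and T_H = 313.21 K, so ΔT = 14.76 K.
The reversible limit is COP_R = T_C/ΔT = 20.23, so W_min = Q_C/COP = Q_C·ΔT/T_C.
W_min = 619.0 × 14.76/298.45 = 30.60 MJ.

30.6 MJ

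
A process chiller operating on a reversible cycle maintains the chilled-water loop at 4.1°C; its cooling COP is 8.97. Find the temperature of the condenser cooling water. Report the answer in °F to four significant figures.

COP_R = T_C/(T_H − T_C) gives T_H − T_C = T_C/COP.
With T_C = 277.25 K, T_H = 277.25 × (1 + 1/8.97) = 308.16 K.
Converting, 308.16 K = 95.02°F.

95.02 °F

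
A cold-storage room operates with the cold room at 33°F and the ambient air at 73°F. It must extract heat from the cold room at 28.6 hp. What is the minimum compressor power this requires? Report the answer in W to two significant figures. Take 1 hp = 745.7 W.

In absolute terms T_C = 273.71 K and T_H = 295.93 K, so ΔT = 22.22 K.
COP_Carnot = T_C/ΔT = 273.71/22.22 = 12.32.
Ẇ_min = Q̇/COP_Carnot = 28.60/12.32 = 2.322 hp = 1732 W.

1700 W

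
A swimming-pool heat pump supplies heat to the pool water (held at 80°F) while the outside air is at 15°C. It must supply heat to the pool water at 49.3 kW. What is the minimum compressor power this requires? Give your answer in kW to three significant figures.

1.92 kW

In absolute terms T_C = 288.15 K and T_H = 299.82 K, so ΔT = 11.67 K.
COP_Carnot = T_H/ΔT = 299.82/11.67 = 25.70.
Ẇ_min = Q̇/COP_Carnot = 49.30/25.70 = 1.918 kW.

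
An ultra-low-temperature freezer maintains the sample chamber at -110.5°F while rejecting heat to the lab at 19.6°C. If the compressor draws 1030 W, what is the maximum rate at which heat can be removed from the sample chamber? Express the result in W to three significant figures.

2020 W

In absolute terms T_C = 193.98 K and T_H = 292.75 K, so ΔT = 98.77 K.
COP_Carnot = T_C/ΔT = 193.98/98.77 = 1.964.
Q̇_max = COP_Carnot × Ẇ = 1.964 × 1030 W = 2023 W.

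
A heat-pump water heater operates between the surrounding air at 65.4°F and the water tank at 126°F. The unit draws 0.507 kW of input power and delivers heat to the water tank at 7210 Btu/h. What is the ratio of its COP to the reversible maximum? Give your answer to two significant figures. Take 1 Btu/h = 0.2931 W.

0.43

Converting, Q̇_H = 7210 Btu/h = 2.113 kW, so COP_actual = Q̇_H/Ẇ = 2.113/0.5070 = 4.168.
In absolute terms T_C = 291.71 K and T_H = 325.37 K, so ΔT = 33.67 K.
COP_Carnot = T_H/ΔT = 325.37/33.67 = 9.665.
η_II = COP_actual/COP_Carnot = 4.168/9.665 = 0.4313.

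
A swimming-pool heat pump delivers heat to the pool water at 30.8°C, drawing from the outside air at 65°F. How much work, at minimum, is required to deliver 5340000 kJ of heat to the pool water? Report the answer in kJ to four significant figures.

219000 kJ

In absolute terms T_C = 291.48 K and T_H = 303.95 K, so ΔT = 12.47 K.
The reversible limit is COP_HP = T_H/ΔT = 24.38, so W_min = Q_H/COP = Q_H·ΔT/T_H.
W_min = 5340000 × 12.47/303.95 = 219000 kJ.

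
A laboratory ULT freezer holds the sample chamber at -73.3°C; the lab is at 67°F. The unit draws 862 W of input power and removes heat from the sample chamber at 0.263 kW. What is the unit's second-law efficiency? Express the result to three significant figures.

Converting, Q̇_C = 0.2630 kW = 263.0 W, so COP_actual = Q̇_C/Ẇ = 263.0/862.0 = 0.3051.
In absolute terms T_C = 199.85 K and T_H = 292.59 K, so ΔT = 92.74 K.
COP_Carnot = T_C/ΔT = 199.85/92.74 = 2.155.
η_II = COP_actual/COP_Carnot = 0.3051/2.155 = 0.1416.

0.142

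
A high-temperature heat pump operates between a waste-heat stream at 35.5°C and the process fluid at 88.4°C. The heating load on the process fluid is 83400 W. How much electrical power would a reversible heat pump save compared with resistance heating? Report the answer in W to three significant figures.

In absolute terms T_C = 308.65 K and T_H = 361.55 K, so ΔT = 52.90 K.
COP_Carnot = T_H/ΔT = 361.55/52.90 = 6.835.
Resistance heating needs Ẇ_res = Q̇_H = 83400 W; the reversible heat pump needs only Ẇ_hp = Q̇_H/COP = 12200 W.
Saving = 83400 − 12200 = 71200 W.

71200 W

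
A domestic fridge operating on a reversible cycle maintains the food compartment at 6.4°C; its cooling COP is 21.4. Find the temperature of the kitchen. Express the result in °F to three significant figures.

67.0 °F

COP_R = T_C/(T_H − T_C) gives T_H − T_C = T_C/COP.
With T_C = 279.55 K, T_H = 279.55 × (1 + 1/21.4) = 292.61 K.
Converting, 292.61 K = 67.03°F.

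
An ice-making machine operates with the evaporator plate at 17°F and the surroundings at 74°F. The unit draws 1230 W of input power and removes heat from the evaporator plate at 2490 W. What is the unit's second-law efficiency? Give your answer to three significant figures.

COP_actual = Q̇_C/Ẇ = 2490/1230 = 2.024.
In absolute terms T_C = 264.82 K and T_H = 296.48 K, so ΔT = 31.67 K.
COP_Carnot = T_C/ΔT = 264.82/31.67 = 8.363.
η_II = COP_actual/COP_Carnot = 2.024/8.363 = 0.2421.

0.242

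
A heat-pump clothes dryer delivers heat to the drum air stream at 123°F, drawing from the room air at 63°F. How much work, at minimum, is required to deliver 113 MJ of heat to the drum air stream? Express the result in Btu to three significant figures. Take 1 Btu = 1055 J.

In absolute terms T_C = 290.37 K and T_H = 323.71 K, so ΔT = 33.33 K.
The reversible limit is COP_HP = T_H/ΔT = 9.711, so W_min = Q_H/COP = Q_H·ΔT/T_H.
W_min = 113.0 × 33.33/323.71 = 11.64 MJ = 11030 Btu.

11000 Btu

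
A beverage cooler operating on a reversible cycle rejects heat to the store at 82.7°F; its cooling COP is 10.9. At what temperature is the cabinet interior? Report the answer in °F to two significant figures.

37 °F

For a Carnot refrigerator COP_R = T_C/(T_H − T_C), so T_C = COP·T_H/(1 + COP).
With T_H = 301.32 K, T_C = 10.9 × 301.32/11.90 = 276.00 K.
Converting, 276.00 K = 37.12°F.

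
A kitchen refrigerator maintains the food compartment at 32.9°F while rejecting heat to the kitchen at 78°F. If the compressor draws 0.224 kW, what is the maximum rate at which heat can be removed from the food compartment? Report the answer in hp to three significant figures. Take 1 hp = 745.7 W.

In absolute terms T_C = 273.65 K and T_H = 298.71 K, so ΔT = 25.06 K.
COP_Carnot = T_C/ΔT = 273.65/25.06 = 10.92.
Q̇_max = COP_Carnot × Ẇ = 10.92 × 0.2240 kW = 2.446 kW = 3.281 hp.

3.28 hp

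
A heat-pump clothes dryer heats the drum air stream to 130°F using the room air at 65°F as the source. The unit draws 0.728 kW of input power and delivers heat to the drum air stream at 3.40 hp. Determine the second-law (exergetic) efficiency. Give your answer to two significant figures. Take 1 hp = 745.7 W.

0.38

Converting, Q̇_H = 3.400 hp = 2.535 kW, so COP_actual = Q̇_H/Ẇ = 2.535/0.7280 = 3.483.
In absolute terms T_C = 291.48 K and T_H = 327.59 K, so ΔT = 36.11 K.
COP_Carnot = T_H/ΔT = 327.59/36.11 = 9.072.
η_II = COP_actual/COP_Carnot = 3.483/9.072 = 0.3839.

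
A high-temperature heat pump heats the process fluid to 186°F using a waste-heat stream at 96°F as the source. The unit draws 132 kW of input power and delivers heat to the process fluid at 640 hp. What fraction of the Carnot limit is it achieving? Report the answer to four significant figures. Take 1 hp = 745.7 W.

Converting, Q̇_H = 640.0 hp = 477.2 kW, so COP_actual = Q̇_H/Ẇ = 477.2/132.0 = 3.616.
In absolute terms T_C = 308.71 K and T_H = 358.71 K, so ΔT = 50.00 K.
COP_Carnot = T_H/ΔT = 358.71/50.00 = 7.174.
η_II = COP_actual/COP_Carnot = 3.616/7.174 = 0.5040.

0.5040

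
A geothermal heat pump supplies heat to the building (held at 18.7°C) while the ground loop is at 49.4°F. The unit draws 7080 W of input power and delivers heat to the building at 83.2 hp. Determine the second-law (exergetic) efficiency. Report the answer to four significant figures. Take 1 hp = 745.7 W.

0.2712

Converting, Q̇_H = 83.20 hp = 62040 W, so COP_actual = Q̇_H/Ẇ = 62040/7080 = 8.763.
In absolute terms T_C = 282.82 K and T_H = 291.85 K, so ΔT = 9.033 K.
COP_Carnot = T_H/ΔT = 291.85/9.033 = 32.31.
η_II = COP_actual/COP_Carnot = 8.763/32.31 = 0.2712.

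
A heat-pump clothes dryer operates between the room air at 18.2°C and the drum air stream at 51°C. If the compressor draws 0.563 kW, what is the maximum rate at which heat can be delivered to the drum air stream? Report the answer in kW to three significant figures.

5.56 kW

In absolute terms T_C = 291.35 K and T_H = 324.15 K, so ΔT = 32.80 K.
COP_Carnot = T_H/ΔT = 324.15/32.80 = 9.883.
Q̇_max = COP_Carnot × Ẇ = 9.883 × 0.5630 kW = 5.564 kW.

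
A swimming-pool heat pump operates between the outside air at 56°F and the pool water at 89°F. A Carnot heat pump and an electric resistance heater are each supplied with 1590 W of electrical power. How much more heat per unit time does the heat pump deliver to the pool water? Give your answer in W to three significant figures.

24800 W

In absolute terms T_C = 286.48 K and T_H = 304.82 K, so ΔT = 18.33 K.
COP_Carnot = T_H/ΔT = 304.82/18.33 = 16.63.
The heat pump delivers Q̇_H = COP × Ẇ = 26440 W; the resistance heater delivers Ẇ = 1590 W.
Extra = (COP − 1)·Ẇ = 24850 W.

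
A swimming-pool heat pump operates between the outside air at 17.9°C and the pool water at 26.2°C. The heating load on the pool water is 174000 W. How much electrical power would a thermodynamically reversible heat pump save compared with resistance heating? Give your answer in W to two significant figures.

In absolute terms T_C = 291.05 K and T_H = 299.35 K, so ΔT = 8.300 K.
COP_Carnot = T_H/ΔT = 299.35/8.300 = 36.07.
Resistance heating needs Ẇ_res = Q̇_H = 174000 W; the reversible heat pump needs only Ẇ_hp = Q̇_H/COP = 4824 W.
Saving = 174000 − 4824 = 169200 W.

170000 W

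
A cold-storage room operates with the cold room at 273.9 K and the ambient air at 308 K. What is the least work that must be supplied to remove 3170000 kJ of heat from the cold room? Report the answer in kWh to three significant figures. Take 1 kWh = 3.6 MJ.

110 kWh

The reservoir spacing is ΔT = 308 − 273.9 = 34.10 K.
The reversible limit is COP_R = T_C/ΔT = 8.032, so W_min = Q_C/COP = Q_C·ΔT/T_C.
W_min = 3170000 × 34.10/273.90 = 394700 kJ = 109.6 kWh.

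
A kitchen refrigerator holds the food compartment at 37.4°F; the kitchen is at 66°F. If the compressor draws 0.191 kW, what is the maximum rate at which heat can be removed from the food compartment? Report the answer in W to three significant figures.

3320 W

In absolute terms T_C = 276.15 K and T_H = 292.04 K, so ΔT = 15.89 K.
COP_Carnot = T_C/ΔT = 276.15/15.89 = 17.38.
Q̇_max = COP_Carnot × Ẇ = 17.38 × 0.1910 kW = 3.320 kW = 3320 W.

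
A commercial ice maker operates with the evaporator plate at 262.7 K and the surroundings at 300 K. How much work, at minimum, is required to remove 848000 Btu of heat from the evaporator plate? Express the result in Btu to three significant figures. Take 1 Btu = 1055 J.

120000 Btu

The reservoir spacing is ΔT = 300 − 262.7 = 37.30 K.
The reversible limit is COP_R = T_C/ΔT = 7.043, so W_min = Q_C/COP = Q_C·ΔT/T_C.
W_min = 848000 × 37.30/262.70 = 120400 Btu.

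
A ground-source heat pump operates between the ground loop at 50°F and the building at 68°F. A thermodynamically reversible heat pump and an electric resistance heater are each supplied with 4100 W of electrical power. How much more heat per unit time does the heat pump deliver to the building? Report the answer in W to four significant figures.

116100 W

In absolute terms T_C = 283.15 K and T_H = 293.15 K, so ΔT = 10.00 K.
COP_Carnot = T_H/ΔT = 293.15/10.00 = 29.32.
The heat pump delivers Q̇_H = COP × Ẇ = 120200 W; the resistance heater delivers Ẇ = 4100 W.
Extra = (COP − 1)·Ẇ = 116100 W.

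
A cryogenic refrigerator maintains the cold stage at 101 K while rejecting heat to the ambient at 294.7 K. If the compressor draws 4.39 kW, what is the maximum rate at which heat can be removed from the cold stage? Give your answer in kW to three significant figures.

2.29 kW

The reservoir spacing is ΔT = 294.7 − 101 = 193.7 K.
COP_Carnot = T_C/ΔT = 101.00/193.7 = 0.5214.
Q̇_max = COP_Carnot × Ẇ = 0.5214 × 4.390 kW = 2.289 kW.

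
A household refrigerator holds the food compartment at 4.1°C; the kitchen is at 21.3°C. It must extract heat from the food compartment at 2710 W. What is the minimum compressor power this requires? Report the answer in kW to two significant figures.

In absolute terms T_C = 277.25 K and T_H = 294.45 K, so ΔT = 17.20 K.
COP_Carnot = T_C/ΔT = 277.25/17.20 = 16.12.
Ẇ_min = Q̇/COP_Carnot = 2710/16.12 = 168.1 W = 0.1681 kW.

0.17 kW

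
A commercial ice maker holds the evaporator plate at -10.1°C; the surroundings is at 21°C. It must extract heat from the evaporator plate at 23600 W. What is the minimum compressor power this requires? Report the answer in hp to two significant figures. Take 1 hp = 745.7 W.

In absolute terms T_C = 263.05 K and T_H = 294.15 K, so ΔT = 31.10 K.
COP_Carnot = T_C/ΔT = 263.05/31.10 = 8.458.
Ẇ_min = Q̇/COP_Carnot = 23600/8.458 = 2790 W = 3.742 hp.

3.7 hp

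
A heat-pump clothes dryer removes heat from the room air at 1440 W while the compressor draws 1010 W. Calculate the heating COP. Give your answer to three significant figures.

2.43

The first law gives Q̇_H = Q̇_C + Ẇ, so the three rates are Q̇_C = 1440, Q̇_H = 2450, Ẇ = 1010 W.
COP_HP = Q̇_H/Ẇ = 2450/1010 = 2.426.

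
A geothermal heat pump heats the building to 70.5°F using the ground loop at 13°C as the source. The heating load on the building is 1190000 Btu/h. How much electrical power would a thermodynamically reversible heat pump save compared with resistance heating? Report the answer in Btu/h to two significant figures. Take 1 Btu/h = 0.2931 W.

In absolute terms T_C = 286.15 K and T_H = 294.54 K, so ΔT = 8.389 K.
COP_Carnot = T_H/ΔT = 294.54/8.389 = 35.11.
Resistance heating needs Ẇ_res = Q̇_H = 1190000 Btu/h; the reversible heat pump needs only Ẇ_hp = Q̇_H/COP = 33890 Btu/h.
Saving = 1190000 − 33890 = 1156000 Btu/h.

1200000 Btu/h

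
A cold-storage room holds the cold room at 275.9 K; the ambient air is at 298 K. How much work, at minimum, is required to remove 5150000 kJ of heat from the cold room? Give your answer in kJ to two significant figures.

The reservoir spacing is ΔT = 298 − 275.9 = 22.10 K.
The reversible limit is COP_R = T_C/ΔT = 12.48, so W_min = Q_C/COP = Q_C·ΔT/T_C.
W_min = 5150000 × 22.10/275.90 = 412500 kJ.

410000 kJ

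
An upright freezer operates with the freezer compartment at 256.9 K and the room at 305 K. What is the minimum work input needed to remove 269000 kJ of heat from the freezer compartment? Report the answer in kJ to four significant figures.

The reservoir spacing is ΔT = 305 − 256.9 = 48.10 K.
The reversible limit is COP_R = T_C/ΔT = 5.341, so W_min = Q_C/COP = Q_C·ΔT/T_C.
W_min = 269000 × 48.10/256.90 = 50370 kJ.

50370 kJ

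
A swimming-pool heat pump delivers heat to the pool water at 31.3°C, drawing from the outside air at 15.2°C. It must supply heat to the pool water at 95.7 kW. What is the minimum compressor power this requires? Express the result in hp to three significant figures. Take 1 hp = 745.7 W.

6.79 hp

In absolute terms T_C = 288.35 K and T_H = 304.45 K, so ΔT = 16.10 K.
COP_Carnot = T_H/ΔT = 304.45/16.10 = 18.91.
Ẇ_min = Q̇/COP_Carnot = 95.70/18.91 = 5.061 kW = 6.787 hp.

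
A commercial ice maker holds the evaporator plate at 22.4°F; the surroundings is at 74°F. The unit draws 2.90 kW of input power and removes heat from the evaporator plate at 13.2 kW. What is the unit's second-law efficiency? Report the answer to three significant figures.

COP_actual = Q̇_C/Ẇ = 13.20/2.900 = 4.552.
In absolute terms T_C = 267.82 K and T_H = 296.48 K, so ΔT = 28.67 K.
COP_Carnot = T_C/ΔT = 267.82/28.67 = 9.342.
η_II = COP_actual/COP_Carnot = 4.552/9.342 = 0.4872.

0.487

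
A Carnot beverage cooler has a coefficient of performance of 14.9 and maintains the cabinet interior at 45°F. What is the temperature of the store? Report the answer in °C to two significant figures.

26 °C

COP_R = T_C/(T_H − T_C) gives T_H − T_C = T_C/COP.
With T_C = 280.37 K, T_H = 280.37 × (1 + 1/14.9) = 299.19 K.
Converting, 299.19 K = 26.04°C.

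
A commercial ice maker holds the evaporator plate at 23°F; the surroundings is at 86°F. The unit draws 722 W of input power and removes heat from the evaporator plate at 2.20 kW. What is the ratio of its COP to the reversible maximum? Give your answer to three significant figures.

0.398

Converting, Q̇_C = 2.200 kW = 2200 W, so COP_actual = Q̇_C/Ẇ = 2200/722.0 = 3.047.
In absolute terms T_C = 268.15 K and T_H = 303.15 K, so ΔT = 35.00 K.
COP_Carnot = T_C/ΔT = 268.15/35.00 = 7.661.
η_II = COP_actual/COP_Carnot = 3.047/7.661 = 0.3977.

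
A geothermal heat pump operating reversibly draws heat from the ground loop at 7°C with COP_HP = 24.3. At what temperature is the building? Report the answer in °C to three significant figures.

COP_HP = T_H/(T_H − T_C) rearranges to T_H = COP·T_C/(COP − 1).
With T_C = 280.15 K, T_H = 24.3 × 280.15/23.30 = 292.17 K.
Converting, 292.17 K = 19.02°C.

19.0 °C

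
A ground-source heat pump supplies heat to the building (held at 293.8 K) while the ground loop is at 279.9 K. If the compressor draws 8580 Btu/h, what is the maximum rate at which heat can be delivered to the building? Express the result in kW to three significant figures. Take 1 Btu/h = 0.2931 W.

The reservoir spacing is ΔT = 293.8 − 279.9 = 13.90 K.
COP_Carnot = T_H/ΔT = 293.80/13.90 = 21.14.
Q̇_max = COP_Carnot × Ẇ = 21.14 × 8580 Btu/h = 181400 Btu/h = 53.15 kW.

53.2 kW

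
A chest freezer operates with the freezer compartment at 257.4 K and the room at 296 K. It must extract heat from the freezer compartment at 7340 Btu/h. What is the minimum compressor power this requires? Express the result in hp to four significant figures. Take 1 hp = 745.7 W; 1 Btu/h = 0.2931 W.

0.4326 hp

The reservoir spacing is ΔT = 296 − 257.4 = 38.60 K.
COP_Carnot = T_C/ΔT = 257.40/38.60 = 6.668.
Ẇ_min = Q̇/COP_Carnot = 7340/6.668 = 1101 Btu/h = 0.4326 hp.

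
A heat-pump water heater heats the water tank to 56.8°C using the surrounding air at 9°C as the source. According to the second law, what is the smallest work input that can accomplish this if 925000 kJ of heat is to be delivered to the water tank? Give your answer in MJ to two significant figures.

In absolute terms T_C = 282.15 K and T_H = 329.95 K, so ΔT = 47.80 K.
The reversible limit is COP_HP = T_H/ΔT = 6.903, so W_min = Q_H/COP = Q_H·ΔT/T_H.
W_min = 925000 × 47.80/329.95 = 134000 kJ = 134.0 MJ.

130 MJ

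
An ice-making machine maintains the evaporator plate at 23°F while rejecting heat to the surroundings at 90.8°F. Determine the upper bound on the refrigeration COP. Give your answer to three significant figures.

7.12

In absolute terms T_C = 268.15 K and T_H = 305.82 K, so ΔT = 37.67 K.
For a reversible cycle, COP_Carnot = T_C/ΔT = 268.15/37.67 = 7.119.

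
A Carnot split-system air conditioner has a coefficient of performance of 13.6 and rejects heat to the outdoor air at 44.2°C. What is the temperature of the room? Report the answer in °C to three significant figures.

22.5 °C

For a Carnot refrigerator COP_R = T_C/(T_H − T_C), so T_C = COP·T_H/(1 + COP).
With T_H = 317.35 K, T_C = 13.6 × 317.35/14.60 = 295.61 K.
Converting, 295.61 K = 22.46°C.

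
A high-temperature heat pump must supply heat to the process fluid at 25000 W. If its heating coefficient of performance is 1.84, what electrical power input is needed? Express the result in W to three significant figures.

Ẇ = Q̇_H/COP_HP = 25000/1.84 = 13590 W.

13600 W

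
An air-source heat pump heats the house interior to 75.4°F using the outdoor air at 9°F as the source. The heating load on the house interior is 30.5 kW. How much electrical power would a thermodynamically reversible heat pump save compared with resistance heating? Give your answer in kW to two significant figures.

In absolute terms T_C = 260.37 K and T_H = 297.26 K, so ΔT = 36.89 K.
COP_Carnot = T_H/ΔT = 297.26/36.89 = 8.058.
Resistance heating needs Ẇ_res = Q̇_H = 30.50 kW; the reversible heat pump needs only Ẇ_hp = Q̇_H/COP = 3.785 kW.
Saving = 30.50 − 3.785 = 26.72 kW.

27 kW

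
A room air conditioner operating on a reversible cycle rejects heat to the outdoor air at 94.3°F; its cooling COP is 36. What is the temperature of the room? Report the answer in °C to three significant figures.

For a Carnot refrigerator COP_R = T_C/(T_H − T_C), so T_C = COP·T_H/(1 + COP).
With T_H = 307.76 K, T_C = 36 × 307.76/37.00 = 299.44 K.
Converting, 299.44 K = 26.29°C.

26.3 °C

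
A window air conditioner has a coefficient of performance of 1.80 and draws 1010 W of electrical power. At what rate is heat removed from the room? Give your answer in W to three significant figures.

1820 W

Q̇_C = COP × Ẇ = 1.80 × 1010 = 1818 W.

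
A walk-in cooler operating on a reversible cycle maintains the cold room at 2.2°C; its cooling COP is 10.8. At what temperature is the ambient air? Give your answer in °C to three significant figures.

27.7 °C

COP_R = T_C/(T_H − T_C) gives T_H − T_C = T_C/COP.
With T_C = 275.35 K, T_H = 275.35 × (1 + 1/10.8) = 300.85 K.
Converting, 300.85 K = 27.70°C.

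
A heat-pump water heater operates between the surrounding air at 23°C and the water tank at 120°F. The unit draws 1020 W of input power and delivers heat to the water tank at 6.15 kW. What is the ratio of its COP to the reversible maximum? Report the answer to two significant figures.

Converting, Q̇_H = 6.150 kW = 6150 W, so COP_actual = Q̇_H/Ẇ = 6150/1020 = 6.029.
In absolute terms T_C = 296.15 K and T_H = 322.04 K, so ΔT = 25.89 K.
COP_Carnot = T_H/ΔT = 322.04/25.89 = 12.44.
η_II = COP_actual/COP_Carnot = 6.029/12.44 = 0.4847.

0.48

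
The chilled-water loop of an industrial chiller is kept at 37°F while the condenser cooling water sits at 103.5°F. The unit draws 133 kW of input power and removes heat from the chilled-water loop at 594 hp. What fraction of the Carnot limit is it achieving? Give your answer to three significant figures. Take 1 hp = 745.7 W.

0.446

Converting, Q̇_C = 594.0 hp = 442.9 kW, so COP_actual = Q̇_C/Ẇ = 442.9/133.0 = 3.330.
In absolute terms T_C = 275.93 K and T_H = 312.87 K, so ΔT = 36.94 K.
COP_Carnot = T_C/ΔT = 275.93/36.94 = 7.469.
η_II = COP_actual/COP_Carnot = 3.330/7.469 = 0.4459.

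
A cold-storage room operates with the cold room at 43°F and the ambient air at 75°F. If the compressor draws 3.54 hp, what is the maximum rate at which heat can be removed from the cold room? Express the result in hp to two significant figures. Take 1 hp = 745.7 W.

In absolute terms T_C = 279.26 K and T_H = 297.04 K, so ΔT = 17.78 K.
COP_Carnot = T_C/ΔT = 279.26/17.78 = 15.71.
Q̇_max = COP_Carnot × Ẇ = 15.71 × 3.540 hp = 55.61 hp.

56 hp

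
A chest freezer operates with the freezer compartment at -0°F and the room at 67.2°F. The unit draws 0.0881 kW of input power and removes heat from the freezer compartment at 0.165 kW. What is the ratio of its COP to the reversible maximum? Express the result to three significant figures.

0.274

COP_actual = Q̇_C/Ẇ = 0.1650/0.08810 = 1.873.
In absolute terms T_C = 255.37 K and T_H = 292.71 K, so ΔT = 37.33 K.
COP_Carnot = T_C/ΔT = 255.37/37.33 = 6.840.
η_II = COP_actual/COP_Carnot = 1.873/6.840 = 0.2738.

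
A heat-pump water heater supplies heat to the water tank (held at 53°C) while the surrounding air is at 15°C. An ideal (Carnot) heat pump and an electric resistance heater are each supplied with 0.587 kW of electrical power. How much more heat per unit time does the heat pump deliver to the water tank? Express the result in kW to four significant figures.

In absolute terms T_C = 288.15 K and T_H = 326.15 K, so ΔT = 38.00 K.
COP_Carnot = T_H/ΔT = 326.15/38.00 = 8.583.
The heat pump delivers Q̇_H = COP × Ẇ = 5.038 kW; the resistance heater delivers Ẇ = 0.5870 kW.
Extra = (COP − 1)·Ẇ = 4.451 kW.

4.451 kW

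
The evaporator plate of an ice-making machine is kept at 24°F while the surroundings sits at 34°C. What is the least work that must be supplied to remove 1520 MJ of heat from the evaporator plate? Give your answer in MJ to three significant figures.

In absolute terms T_C = 268.71 K and T_H = 307.15 K, so ΔT = 38.44 K.
The reversible limit is COP_R = T_C/ΔT = 6.989, so W_min = Q_C/COP = Q_C·ΔT/T_C.
W_min = 1520 × 38.44/268.71 = 217.5 MJ.

217 MJ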